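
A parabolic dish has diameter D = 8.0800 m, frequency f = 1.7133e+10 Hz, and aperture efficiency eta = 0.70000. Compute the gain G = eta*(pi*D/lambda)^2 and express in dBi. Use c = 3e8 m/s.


lambda = c / f = 3.0000e+08 / 1.7133e+10 = 0.01751007 m
G_linear = 0.70000 * (pi * 8.0800 / 0.01751007)^2 = 1.471109e+06
G_dBi = 10 * log10(1.471109e+06) = 61.68 dBi

61.68 dBi


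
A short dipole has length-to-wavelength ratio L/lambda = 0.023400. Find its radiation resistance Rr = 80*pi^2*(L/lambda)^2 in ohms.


Rr = 80 * pi^2 * (0.023400)^2 = 80 * 9.869604 * 5.475600e-04 = 0.4323 ohm

0.4323 ohm


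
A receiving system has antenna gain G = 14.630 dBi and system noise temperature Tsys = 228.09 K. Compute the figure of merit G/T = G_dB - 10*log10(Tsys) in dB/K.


G/T = 14.630 - 10*log10(228.09) = 14.630 - 23.58106 = -8.951 dB/K

-8.951 dB/K


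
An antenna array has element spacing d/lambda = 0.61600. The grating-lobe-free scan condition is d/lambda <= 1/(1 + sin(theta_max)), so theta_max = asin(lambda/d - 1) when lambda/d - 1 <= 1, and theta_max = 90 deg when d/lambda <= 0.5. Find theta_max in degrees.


lambda/d - 1 = 1/0.61600 - 1 = 0.6233766
theta_max = asin(0.6233766) = 38.56 deg

38.56 deg


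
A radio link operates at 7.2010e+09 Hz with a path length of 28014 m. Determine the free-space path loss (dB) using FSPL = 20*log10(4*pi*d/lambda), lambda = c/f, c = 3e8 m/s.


lambda = c / f = 3.0000e+08 / 7.2010e+09 = 0.04166088 m
FSPL = 20 * log10(4*pi*28014/0.04166088) = 138.5 dB

138.5 dB


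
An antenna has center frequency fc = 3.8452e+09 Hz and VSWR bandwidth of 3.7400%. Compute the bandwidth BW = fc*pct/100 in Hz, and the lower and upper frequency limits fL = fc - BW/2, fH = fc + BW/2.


BW = 3.8452e+09 * 3.7400/100 = 1.438105e+08 Hz
fL = 3.8452e+09 - 1.438105e+08/2 = 3.773e+09 Hz
fH = 3.8452e+09 + 1.438105e+08/2 = 3.917e+09 Hz

BW=1.438e+08 Hz, fL=3.773e+09 Hz, fH=3.917e+09 Hz


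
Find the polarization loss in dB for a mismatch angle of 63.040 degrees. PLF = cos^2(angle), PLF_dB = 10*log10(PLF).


PLF_linear = cos^2(63.040 deg) = 0.2055429
PLF_dB = 10 * log10(0.2055429) = -6.871 dB

-6.871 dB


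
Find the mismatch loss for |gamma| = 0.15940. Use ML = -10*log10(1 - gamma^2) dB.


ML = -10 * log10(1 - 0.15940^2) = -10 * log10(0.97459164) = 0.1118 dB

0.1118 dB


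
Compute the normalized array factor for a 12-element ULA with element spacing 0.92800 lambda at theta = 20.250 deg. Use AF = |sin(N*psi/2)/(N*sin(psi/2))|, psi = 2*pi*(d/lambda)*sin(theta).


psi = 2*pi*0.92800*sin(20.250 deg) = 2.018138 rad
AF = |sin(12*2.018138/2) / (12*sin(2.018138/2))| = 0.04350

0.04350


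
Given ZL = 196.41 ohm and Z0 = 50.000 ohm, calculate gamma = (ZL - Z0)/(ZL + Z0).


gamma = (196.41 - 50.000) / (196.41 + 50.000) = 0.5942

0.5942


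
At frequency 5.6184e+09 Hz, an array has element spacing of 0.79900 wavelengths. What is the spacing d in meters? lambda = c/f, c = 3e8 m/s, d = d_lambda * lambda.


lambda = c / f = 3.0000e+08 / 5.6184e+09 = 0.05339598 m
d = 0.79900 * 0.05339598 = 0.04266 m

0.04266 m


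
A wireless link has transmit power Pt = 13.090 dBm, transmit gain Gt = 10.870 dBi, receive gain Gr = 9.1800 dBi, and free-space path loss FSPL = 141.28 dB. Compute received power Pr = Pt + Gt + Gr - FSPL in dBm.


Pr = 13.090 + 10.870 + 9.1800 - 141.28 = -108.14 dBm

-108.14 dBm


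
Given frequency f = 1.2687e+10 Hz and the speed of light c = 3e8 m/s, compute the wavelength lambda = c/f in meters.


lambda = c / f = 3.0000e+08 / 1.2687e+10 = 0.02365 m

0.02365 m


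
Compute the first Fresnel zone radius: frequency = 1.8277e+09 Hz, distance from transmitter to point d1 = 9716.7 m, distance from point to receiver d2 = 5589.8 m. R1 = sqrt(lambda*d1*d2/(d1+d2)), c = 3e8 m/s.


lambda = c / f = 3.0000e+08 / 1.8277e+09 = 0.1641407 m
R1 = sqrt(0.1641407 * 9716.7 * 5589.8 / (9716.7 + 5589.8)) = 24.13 m

24.13 m


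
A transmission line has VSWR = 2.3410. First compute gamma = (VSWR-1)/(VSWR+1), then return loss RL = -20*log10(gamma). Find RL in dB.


gamma = (2.3410 - 1) / (2.3410 + 1) = 0.4013768
RL = -20 * log10(0.4013768) = 7.929 dB

7.929 dB


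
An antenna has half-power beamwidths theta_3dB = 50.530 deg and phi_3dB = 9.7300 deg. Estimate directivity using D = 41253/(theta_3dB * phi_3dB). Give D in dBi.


D_linear = 41253 / (50.530 * 9.7300) = 83.90607
D_dBi = 10 * log10(83.90607) = 19.24 dBi

19.24 dBi


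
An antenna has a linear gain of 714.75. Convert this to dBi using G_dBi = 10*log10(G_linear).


G_dBi = 10 * log10(714.75) = 28.54 dBi

28.54 dBi


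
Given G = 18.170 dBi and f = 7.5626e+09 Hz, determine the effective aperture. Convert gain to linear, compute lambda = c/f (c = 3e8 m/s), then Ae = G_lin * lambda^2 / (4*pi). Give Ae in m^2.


lambda = c / f = 3.0000e+08 / 7.5626e+09 = 0.03966890 m
G_linear = 10^(18.170/10) = 65.61453
Ae = G_linear * lambda^2 / (4*pi) = 65.61453 * 0.03966890^2 / (4*pi) = 8.217e-03 m^2

8.217e-03 m^2


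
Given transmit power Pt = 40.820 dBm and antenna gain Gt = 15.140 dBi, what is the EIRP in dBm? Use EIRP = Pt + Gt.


EIRP = Pt + Gt = 40.820 + 15.140 = 55.96 dBm

55.96 dBm


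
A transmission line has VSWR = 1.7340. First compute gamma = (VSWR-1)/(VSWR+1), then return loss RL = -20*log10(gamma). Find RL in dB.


gamma = (1.7340 - 1) / (1.7340 + 1) = 0.2684711
RL = -20 * log10(0.2684711) = 11.42 dB

11.42 dB


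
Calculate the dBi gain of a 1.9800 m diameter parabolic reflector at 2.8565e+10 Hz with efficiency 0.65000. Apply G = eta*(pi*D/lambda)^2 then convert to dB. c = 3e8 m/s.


lambda = c / f = 3.0000e+08 / 2.8565e+10 = 0.01050236 m
G_linear = 0.65000 * (pi * 1.9800 / 0.01050236)^2 = 228018.3
G_dBi = 10 * log10(228018.3) = 53.58 dBi

53.58 dBi


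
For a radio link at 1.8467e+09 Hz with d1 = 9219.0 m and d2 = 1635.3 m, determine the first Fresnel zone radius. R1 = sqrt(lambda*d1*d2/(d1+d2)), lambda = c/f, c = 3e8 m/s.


lambda = c / f = 3.0000e+08 / 1.8467e+09 = 0.1624519 m
R1 = sqrt(0.1624519 * 9219.0 * 1635.3 / (9219.0 + 1635.3)) = 15.02 m

15.02 m


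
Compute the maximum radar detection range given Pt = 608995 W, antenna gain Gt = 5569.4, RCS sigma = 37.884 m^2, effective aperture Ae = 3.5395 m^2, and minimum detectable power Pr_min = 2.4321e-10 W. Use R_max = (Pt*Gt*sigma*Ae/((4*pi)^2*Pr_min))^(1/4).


R^4 = 608995*5569.4*37.884*3.5395 / ((4*pi)^2 * 2.4321e-10) = 1.184183e+19
R_max = 1.184183e+19^0.25 = 58662 m

58662 m


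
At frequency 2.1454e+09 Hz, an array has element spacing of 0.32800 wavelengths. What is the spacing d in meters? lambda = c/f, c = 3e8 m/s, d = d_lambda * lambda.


lambda = c / f = 3.0000e+08 / 2.1454e+09 = 0.1398341 m
d = 0.32800 * 0.1398341 = 0.04587 m

0.04587 m


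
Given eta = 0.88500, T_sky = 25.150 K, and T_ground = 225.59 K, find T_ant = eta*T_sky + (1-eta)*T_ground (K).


T_ant = 0.88500 * 25.150 + (1 - 0.88500) * 225.59 = 48.20 K

48.20 K


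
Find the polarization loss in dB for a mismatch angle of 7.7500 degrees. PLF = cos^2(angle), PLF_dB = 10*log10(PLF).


PLF_linear = cos^2(7.7500 deg) = 0.9818152
PLF_dB = 10 * log10(0.9818152) = -0.07970 dB

-0.07970 dB


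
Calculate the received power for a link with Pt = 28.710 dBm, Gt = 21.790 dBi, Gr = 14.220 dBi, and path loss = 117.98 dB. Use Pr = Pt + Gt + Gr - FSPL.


Pr = 28.710 + 21.790 + 14.220 - 117.98 = -53.26 dBm

-53.26 dBm


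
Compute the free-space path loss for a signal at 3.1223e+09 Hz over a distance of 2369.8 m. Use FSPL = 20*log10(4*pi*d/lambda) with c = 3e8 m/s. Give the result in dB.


lambda = c / f = 3.0000e+08 / 3.1223e+09 = 0.09608302 m
FSPL = 20 * log10(4*pi*2369.8/0.09608302) = 109.8 dB

109.8 dB


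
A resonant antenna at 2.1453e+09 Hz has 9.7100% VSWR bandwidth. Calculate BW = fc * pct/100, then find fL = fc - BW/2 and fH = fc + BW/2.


BW = 2.1453e+09 * 9.7100/100 = 2.083086e+08 Hz
fL = 2.1453e+09 - 2.083086e+08/2 = 2.041e+09 Hz
fH = 2.1453e+09 + 2.083086e+08/2 = 2.249e+09 Hz

BW=2.083e+08 Hz, fL=2.041e+09 Hz, fH=2.249e+09 Hz


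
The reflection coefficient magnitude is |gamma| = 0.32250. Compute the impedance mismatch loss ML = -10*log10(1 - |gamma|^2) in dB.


ML = -10 * log10(1 - 0.32250^2) = -10 * log10(0.89599375) = 0.4770 dB

0.4770 dB


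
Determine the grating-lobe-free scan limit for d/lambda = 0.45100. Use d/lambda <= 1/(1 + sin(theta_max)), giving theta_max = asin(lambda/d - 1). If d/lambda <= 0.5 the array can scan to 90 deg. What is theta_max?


lambda/d - 1 = 1/0.45100 - 1 = 1.217295 >= 1
d/lambda <= 0.5, so the array can scan to endfire without grating lobes: theta_max = 90 deg

90 deg


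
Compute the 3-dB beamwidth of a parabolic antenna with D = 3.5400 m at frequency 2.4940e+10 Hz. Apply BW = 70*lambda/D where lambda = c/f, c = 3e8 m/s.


lambda = c / f = 3.0000e+08 / 2.4940e+10 = 0.01202887 m
BW = 70 * 0.01202887 / 3.5400 = 0.2379 deg

0.2379 deg


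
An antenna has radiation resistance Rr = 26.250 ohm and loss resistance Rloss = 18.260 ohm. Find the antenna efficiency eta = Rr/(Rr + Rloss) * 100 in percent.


eta = 26.250 / (26.250 + 18.260) * 100 = 58.98%

58.98%


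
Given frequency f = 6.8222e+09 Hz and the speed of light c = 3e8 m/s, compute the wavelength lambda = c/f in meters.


lambda = c / f = 3.0000e+08 / 6.8222e+09 = 0.04397 m

0.04397 m


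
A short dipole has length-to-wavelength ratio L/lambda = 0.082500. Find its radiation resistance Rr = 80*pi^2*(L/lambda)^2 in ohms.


Rr = 80 * pi^2 * (0.082500)^2 = 80 * 9.869604 * 6.806250e-03 = 5.374 ohm

5.374 ohm


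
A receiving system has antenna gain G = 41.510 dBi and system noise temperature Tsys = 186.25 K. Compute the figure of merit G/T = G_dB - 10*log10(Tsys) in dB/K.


G/T = 41.510 - 10*log10(186.25) = 41.510 - 22.70096 = 18.81 dB/K

18.81 dB/K


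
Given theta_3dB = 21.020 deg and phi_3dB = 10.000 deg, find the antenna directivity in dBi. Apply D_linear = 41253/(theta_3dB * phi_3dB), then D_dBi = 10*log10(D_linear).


D_linear = 41253 / (21.020 * 10.000) = 196.2559
D_dBi = 10 * log10(196.2559) = 22.93 dBi

22.93 dBi


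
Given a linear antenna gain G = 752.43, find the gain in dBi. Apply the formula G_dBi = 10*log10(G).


G_dBi = 10 * log10(752.43) = 28.76 dBi

28.76 dBi


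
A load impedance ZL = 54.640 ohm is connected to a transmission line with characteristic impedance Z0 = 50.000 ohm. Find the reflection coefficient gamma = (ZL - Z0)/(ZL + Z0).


gamma = (54.640 - 50.000) / (54.640 + 50.000) = 0.04434

0.04434


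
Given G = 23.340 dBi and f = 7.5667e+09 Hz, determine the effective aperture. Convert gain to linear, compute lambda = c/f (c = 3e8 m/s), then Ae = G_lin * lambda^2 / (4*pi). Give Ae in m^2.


lambda = c / f = 3.0000e+08 / 7.5667e+09 = 0.03964740 m
G_linear = 10^(23.340/10) = 215.7744
Ae = G_linear * lambda^2 / (4*pi) = 215.7744 * 0.03964740^2 / (4*pi) = 0.02699 m^2

0.02699 m^2


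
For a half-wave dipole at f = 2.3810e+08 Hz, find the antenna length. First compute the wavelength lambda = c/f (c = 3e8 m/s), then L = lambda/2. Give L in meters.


lambda = c / f = 3.0000e+08 / 2.3810e+08 = 1.259975 m
L = lambda / 2 = 1.259975 / 2 = 0.6300 m

0.6300 m


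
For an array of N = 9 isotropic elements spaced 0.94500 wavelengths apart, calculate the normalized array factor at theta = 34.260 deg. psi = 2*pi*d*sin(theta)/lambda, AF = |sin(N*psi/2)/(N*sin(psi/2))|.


psi = 2*pi*0.94500*sin(34.260 deg) = 3.342573 rad
AF = |sin(9*3.342573/2) / (9*sin(3.342573/2))| = 0.06903

0.06903


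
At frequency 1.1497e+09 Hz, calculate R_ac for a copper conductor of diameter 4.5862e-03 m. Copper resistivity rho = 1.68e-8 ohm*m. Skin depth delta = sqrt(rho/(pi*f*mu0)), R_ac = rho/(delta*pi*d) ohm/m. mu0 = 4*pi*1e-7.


delta = sqrt(1.68e-8 / (pi * 1.1497e+09 * 4*pi*1e-7)) = 1.923900e-06 m
R_ac = 1.68e-8 / (1.923900e-06 * pi * 4.5862e-03) = 0.6061 ohm/m

0.6061 ohm/m


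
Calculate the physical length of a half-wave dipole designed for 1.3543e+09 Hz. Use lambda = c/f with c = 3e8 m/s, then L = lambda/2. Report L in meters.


lambda = c / f = 3.0000e+08 / 1.3543e+09 = 0.2215167 m
L = lambda / 2 = 0.2215167 / 2 = 0.1108 m

0.1108 m


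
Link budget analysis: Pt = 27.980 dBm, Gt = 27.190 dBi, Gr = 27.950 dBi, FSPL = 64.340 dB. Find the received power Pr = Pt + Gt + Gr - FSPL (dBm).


Pr = 27.980 + 27.190 + 27.950 - 64.340 = 18.78 dBm

18.78 dBm


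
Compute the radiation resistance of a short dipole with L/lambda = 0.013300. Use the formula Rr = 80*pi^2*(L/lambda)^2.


Rr = 80 * pi^2 * (0.013300)^2 = 80 * 9.869604 * 1.768900e-04 = 0.1397 ohm

0.1397 ohm


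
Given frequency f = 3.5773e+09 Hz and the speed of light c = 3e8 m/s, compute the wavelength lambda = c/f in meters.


lambda = c / f = 3.0000e+08 / 3.5773e+09 = 0.08386 m

0.08386 m


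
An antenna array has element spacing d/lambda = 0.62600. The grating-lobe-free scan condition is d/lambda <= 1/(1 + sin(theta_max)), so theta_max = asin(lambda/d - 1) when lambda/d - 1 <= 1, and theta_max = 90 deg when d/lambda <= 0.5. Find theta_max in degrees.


lambda/d - 1 = 1/0.62600 - 1 = 0.5974441
theta_max = asin(0.5974441) = 36.69 deg

36.69 deg


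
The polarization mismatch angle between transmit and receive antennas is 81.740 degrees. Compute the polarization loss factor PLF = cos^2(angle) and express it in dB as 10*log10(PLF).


PLF_linear = cos^2(81.740 deg) = 0.02063973
PLF_dB = 10 * log10(0.02063973) = -16.85 dB

-16.85 dB


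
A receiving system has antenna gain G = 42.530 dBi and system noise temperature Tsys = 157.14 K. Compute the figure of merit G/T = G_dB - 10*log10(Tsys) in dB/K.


G/T = 42.530 - 10*log10(157.14) = 42.530 - 21.96287 = 20.57 dB/K

20.57 dB/K


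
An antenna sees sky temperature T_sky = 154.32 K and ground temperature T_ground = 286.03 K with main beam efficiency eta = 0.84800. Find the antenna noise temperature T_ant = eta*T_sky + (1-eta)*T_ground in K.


T_ant = 0.84800 * 154.32 + (1 - 0.84800) * 286.03 = 174.3 K

174.3 K


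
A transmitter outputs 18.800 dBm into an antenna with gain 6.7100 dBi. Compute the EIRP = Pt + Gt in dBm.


EIRP = Pt + Gt = 18.800 + 6.7100 = 25.51 dBm

25.51 dBm


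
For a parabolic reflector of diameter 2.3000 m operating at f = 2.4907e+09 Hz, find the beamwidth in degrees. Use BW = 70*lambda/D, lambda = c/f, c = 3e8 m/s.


lambda = c / f = 3.0000e+08 / 2.4907e+09 = 0.1204481 m
BW = 70 * 0.1204481 / 2.3000 = 3.666 deg

3.666 deg


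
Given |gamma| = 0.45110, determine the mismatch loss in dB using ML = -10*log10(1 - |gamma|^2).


ML = -10 * log10(1 - 0.45110^2) = -10 * log10(0.79650879) = 0.9881 dB

0.9881 dB


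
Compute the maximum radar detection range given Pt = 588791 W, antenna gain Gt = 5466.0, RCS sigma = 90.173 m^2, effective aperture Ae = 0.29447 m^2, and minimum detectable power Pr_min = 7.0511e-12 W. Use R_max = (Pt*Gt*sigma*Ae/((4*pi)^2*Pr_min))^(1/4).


R^4 = 588791*5466.0*90.173*0.29447 / ((4*pi)^2 * 7.0511e-12) = 7.674883e+19
R_max = 7.674883e+19^0.25 = 93598 m

93598 m


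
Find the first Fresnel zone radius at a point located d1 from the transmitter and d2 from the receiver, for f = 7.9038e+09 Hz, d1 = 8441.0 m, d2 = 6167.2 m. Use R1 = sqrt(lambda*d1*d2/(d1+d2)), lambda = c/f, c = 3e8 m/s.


lambda = c / f = 3.0000e+08 / 7.9038e+09 = 0.03795643 m
R1 = sqrt(0.03795643 * 8441.0 * 6167.2 / (8441.0 + 6167.2)) = 11.63 m

11.63 m


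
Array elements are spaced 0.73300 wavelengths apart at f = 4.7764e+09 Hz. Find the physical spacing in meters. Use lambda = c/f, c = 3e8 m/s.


lambda = c / f = 3.0000e+08 / 4.7764e+09 = 0.06280881 m
d = 0.73300 * 0.06280881 = 0.04604 m

0.04604 m


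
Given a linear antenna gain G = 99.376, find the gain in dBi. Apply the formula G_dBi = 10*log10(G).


G_dBi = 10 * log10(99.376) = 19.97 dBi

19.97 dBi


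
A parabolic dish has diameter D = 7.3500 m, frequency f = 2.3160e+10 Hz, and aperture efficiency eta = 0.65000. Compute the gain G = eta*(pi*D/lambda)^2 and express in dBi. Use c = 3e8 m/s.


lambda = c / f = 3.0000e+08 / 2.3160e+10 = 0.01295337 m
G_linear = 0.65000 * (pi * 7.3500 / 0.01295337)^2 = 2.065486e+06
G_dBi = 10 * log10(2.065486e+06) = 63.15 dBi

63.15 dBi


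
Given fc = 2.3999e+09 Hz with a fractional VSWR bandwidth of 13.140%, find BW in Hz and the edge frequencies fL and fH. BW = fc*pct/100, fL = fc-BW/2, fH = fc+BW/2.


BW = 2.3999e+09 * 13.140/100 = 3.153469e+08 Hz
fL = 2.3999e+09 - 3.153469e+08/2 = 2.242e+09 Hz
fH = 2.3999e+09 + 3.153469e+08/2 = 2.558e+09 Hz

BW=3.153e+08 Hz, fL=2.242e+09 Hz, fH=2.558e+09 Hz


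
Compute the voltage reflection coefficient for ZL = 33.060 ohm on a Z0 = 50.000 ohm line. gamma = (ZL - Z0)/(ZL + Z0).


gamma = (33.060 - 50.000) / (33.060 + 50.000) = -0.2039

-0.2039


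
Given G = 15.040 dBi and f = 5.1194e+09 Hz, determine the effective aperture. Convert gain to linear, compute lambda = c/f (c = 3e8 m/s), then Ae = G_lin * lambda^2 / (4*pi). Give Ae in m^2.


lambda = c / f = 3.0000e+08 / 5.1194e+09 = 0.05860062 m
G_linear = 10^(15.040/10) = 31.91538
Ae = G_linear * lambda^2 / (4*pi) = 31.91538 * 0.05860062^2 / (4*pi) = 8.722e-03 m^2

8.722e-03 m^2


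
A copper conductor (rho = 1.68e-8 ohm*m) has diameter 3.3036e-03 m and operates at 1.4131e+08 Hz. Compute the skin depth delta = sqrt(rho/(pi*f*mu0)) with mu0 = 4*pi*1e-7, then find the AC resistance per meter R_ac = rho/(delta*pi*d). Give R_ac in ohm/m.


delta = sqrt(1.68e-8 / (pi * 1.4131e+08 * 4*pi*1e-7)) = 5.487674e-06 m
R_ac = 1.68e-8 / (5.487674e-06 * pi * 3.3036e-03) = 0.2950 ohm/m

0.2950 ohm/m


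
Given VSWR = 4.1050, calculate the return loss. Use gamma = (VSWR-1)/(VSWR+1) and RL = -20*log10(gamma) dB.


gamma = (4.1050 - 1) / (4.1050 + 1) = 0.6082272
RL = -20 * log10(0.6082272) = 4.319 dB

4.319 dB


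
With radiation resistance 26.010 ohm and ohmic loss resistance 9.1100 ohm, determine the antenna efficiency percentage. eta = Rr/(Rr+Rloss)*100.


eta = 26.010 / (26.010 + 9.1100) * 100 = 74.06%

74.06%


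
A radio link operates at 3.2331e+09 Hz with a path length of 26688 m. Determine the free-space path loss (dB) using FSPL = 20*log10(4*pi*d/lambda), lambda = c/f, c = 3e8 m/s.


lambda = c / f = 3.0000e+08 / 3.2331e+09 = 0.09279020 m
FSPL = 20 * log10(4*pi*26688/0.09279020) = 131.2 dB

131.2 dB


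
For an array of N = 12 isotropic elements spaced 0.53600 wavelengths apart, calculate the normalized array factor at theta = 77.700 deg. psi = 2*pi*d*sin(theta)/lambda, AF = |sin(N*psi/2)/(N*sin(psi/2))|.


psi = 2*pi*0.53600*sin(77.700 deg) = 3.290482 rad
AF = |sin(12*3.290482/2) / (12*sin(3.290482/2))| = 0.06511

0.06511


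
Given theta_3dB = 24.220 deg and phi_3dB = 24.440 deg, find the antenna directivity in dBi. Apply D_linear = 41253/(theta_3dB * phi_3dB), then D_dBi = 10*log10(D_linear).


D_linear = 41253 / (24.220 * 24.440) = 69.69156
D_dBi = 10 * log10(69.69156) = 18.43 dBi

18.43 dBi


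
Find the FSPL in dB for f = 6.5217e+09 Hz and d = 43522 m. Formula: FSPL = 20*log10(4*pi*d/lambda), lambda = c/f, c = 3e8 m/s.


lambda = c / f = 3.0000e+08 / 6.5217e+09 = 0.04600028 m
FSPL = 20 * log10(4*pi*43522/0.04600028) = 141.5 dB

141.5 dB


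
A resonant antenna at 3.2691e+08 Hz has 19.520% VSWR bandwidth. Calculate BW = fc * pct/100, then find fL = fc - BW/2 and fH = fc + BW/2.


BW = 3.2691e+08 * 19.520/100 = 6.381283e+07 Hz
fL = 3.2691e+08 - 6.381283e+07/2 = 2.950e+08 Hz
fH = 3.2691e+08 + 6.381283e+07/2 = 3.588e+08 Hz

BW=6.381e+07 Hz, fL=2.950e+08 Hz, fH=3.588e+08 Hz


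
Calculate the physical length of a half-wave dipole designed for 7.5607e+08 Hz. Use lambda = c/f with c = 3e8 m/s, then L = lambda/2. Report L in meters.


lambda = c / f = 3.0000e+08 / 7.5607e+08 = 0.3967887 m
L = lambda / 2 = 0.3967887 / 2 = 0.1984 m

0.1984 m


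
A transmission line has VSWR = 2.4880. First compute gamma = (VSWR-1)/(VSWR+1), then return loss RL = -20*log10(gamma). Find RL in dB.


gamma = (2.4880 - 1) / (2.4880 + 1) = 0.4266055
RL = -20 * log10(0.4266055) = 7.399 dB

7.399 dB


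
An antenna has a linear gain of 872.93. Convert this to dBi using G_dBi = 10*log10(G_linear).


G_dBi = 10 * log10(872.93) = 29.41 dBi

29.41 dBi


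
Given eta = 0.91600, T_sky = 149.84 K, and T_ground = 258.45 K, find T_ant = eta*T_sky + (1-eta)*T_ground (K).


T_ant = 0.91600 * 149.84 + (1 - 0.91600) * 258.45 = 159.0 K

159.0 K


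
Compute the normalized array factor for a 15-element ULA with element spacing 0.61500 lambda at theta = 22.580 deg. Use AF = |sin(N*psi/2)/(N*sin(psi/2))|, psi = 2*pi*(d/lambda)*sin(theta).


psi = 2*pi*0.61500*sin(22.580 deg) = 1.483733 rad
AF = |sin(15*1.483733/2) / (15*sin(1.483733/2))| = 0.09780

0.09780


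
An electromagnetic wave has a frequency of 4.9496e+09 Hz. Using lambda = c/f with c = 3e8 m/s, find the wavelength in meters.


lambda = c / f = 3.0000e+08 / 4.9496e+09 = 0.06061 m

0.06061 m


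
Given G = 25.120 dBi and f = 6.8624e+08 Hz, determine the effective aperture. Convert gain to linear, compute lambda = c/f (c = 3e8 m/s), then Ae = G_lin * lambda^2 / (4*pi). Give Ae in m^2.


lambda = c / f = 3.0000e+08 / 6.8624e+08 = 0.4371648 m
G_linear = 10^(25.120/10) = 325.0873
Ae = G_linear * lambda^2 / (4*pi) = 325.0873 * 0.4371648^2 / (4*pi) = 4.944 m^2

4.944 m^2


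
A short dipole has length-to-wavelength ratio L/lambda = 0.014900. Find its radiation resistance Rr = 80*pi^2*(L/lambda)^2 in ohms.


Rr = 80 * pi^2 * (0.014900)^2 = 80 * 9.869604 * 2.220100e-04 = 0.1753 ohm

0.1753 ohm


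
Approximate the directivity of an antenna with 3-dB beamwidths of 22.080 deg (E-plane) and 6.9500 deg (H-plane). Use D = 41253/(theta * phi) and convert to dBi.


D_linear = 41253 / (22.080 * 6.9500) = 268.8262
D_dBi = 10 * log10(268.8262) = 24.29 dBi

24.29 dBi


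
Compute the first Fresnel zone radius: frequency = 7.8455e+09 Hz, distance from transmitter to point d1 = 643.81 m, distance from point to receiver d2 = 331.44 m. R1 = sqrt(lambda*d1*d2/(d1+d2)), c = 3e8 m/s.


lambda = c / f = 3.0000e+08 / 7.8455e+09 = 0.03823848 m
R1 = sqrt(0.03823848 * 643.81 * 331.44 / (643.81 + 331.44)) = 2.893 m

2.893 m


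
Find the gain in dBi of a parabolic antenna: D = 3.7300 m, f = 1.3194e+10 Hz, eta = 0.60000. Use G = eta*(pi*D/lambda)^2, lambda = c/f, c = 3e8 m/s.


lambda = c / f = 3.0000e+08 / 1.3194e+10 = 0.02273761 m
G_linear = 0.60000 * (pi * 3.7300 / 0.02273761)^2 = 159359.9
G_dBi = 10 * log10(159359.9) = 52.02 dBi

52.02 dBi


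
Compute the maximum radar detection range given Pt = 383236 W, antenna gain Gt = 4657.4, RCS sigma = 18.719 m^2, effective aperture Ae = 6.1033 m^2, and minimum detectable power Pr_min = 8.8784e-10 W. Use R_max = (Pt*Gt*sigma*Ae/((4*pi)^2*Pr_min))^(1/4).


R^4 = 383236*4657.4*18.719*6.1033 / ((4*pi)^2 * 8.8784e-10) = 1.454463e+18
R_max = 1.454463e+18^0.25 = 34728 m

34728 m


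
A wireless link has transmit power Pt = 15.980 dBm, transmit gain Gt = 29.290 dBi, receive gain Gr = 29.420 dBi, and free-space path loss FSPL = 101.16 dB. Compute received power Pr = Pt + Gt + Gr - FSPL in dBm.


Pr = 15.980 + 29.290 + 29.420 - 101.16 = -26.47 dBm

-26.47 dBm


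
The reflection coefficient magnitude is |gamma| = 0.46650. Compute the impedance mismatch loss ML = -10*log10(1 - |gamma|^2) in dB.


ML = -10 * log10(1 - 0.46650^2) = -10 * log10(0.78237775) = 1.066 dB

1.066 dB


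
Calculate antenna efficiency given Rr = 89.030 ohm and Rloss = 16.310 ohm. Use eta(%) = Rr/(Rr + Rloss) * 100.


eta = 89.030 / (89.030 + 16.310) * 100 = 84.52%

84.52%


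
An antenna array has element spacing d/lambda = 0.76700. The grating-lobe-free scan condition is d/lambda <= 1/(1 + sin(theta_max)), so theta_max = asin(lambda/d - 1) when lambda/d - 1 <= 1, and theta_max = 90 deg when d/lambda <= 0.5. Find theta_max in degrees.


lambda/d - 1 = 1/0.76700 - 1 = 0.3037810
theta_max = asin(0.3037810) = 17.68 deg

17.68 deg


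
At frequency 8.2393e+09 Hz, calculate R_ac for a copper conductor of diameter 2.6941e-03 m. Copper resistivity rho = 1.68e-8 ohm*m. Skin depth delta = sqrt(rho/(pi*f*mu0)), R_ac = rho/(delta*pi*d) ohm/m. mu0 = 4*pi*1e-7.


delta = sqrt(1.68e-8 / (pi * 8.2393e+09 * 4*pi*1e-7)) = 7.186702e-07 m
R_ac = 1.68e-8 / (7.186702e-07 * pi * 2.6941e-03) = 2.762 ohm/m

2.762 ohm/m


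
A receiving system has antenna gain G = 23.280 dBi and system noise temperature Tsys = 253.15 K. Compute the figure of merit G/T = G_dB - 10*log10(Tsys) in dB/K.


G/T = 23.280 - 10*log10(253.15) = 23.280 - 24.03378 = -0.7538 dB/K

-0.7538 dB/K


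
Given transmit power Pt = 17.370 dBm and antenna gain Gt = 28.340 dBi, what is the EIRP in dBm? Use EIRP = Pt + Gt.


EIRP = Pt + Gt = 17.370 + 28.340 = 45.71 dBm

45.71 dBm


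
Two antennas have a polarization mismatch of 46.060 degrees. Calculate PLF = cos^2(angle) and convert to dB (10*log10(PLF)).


PLF_linear = cos^2(46.060 deg) = 0.4815037
PLF_dB = 10 * log10(0.4815037) = -3.174 dB

-3.174 dB


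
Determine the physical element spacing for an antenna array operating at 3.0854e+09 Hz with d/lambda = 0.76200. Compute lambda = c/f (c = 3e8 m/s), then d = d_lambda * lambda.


lambda = c / f = 3.0000e+08 / 3.0854e+09 = 0.09723213 m
d = 0.76200 * 0.09723213 = 0.07409 m

0.07409 m


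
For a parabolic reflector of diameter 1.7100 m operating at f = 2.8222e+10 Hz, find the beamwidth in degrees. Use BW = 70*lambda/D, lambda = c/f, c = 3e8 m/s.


lambda = c / f = 3.0000e+08 / 2.8222e+10 = 0.01063000 m
BW = 70 * 0.01063000 / 1.7100 = 0.4351 deg

0.4351 deg


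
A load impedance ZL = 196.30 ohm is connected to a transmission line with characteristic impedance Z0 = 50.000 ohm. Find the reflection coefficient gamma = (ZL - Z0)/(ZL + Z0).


gamma = (196.30 - 50.000) / (196.30 + 50.000) = 0.5940

0.5940


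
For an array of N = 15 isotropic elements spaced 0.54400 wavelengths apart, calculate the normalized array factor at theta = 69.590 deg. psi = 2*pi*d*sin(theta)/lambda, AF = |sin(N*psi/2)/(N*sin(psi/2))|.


psi = 2*pi*0.54400*sin(69.590 deg) = 3.203471 rad
AF = |sin(15*3.203471/2) / (15*sin(3.203471/2))| = 0.05964

0.05964


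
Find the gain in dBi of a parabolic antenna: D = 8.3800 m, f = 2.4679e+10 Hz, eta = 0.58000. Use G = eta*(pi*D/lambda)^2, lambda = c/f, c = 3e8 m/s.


lambda = c / f = 3.0000e+08 / 2.4679e+10 = 0.01215608 m
G_linear = 0.58000 * (pi * 8.3800 / 0.01215608)^2 = 2.720374e+06
G_dBi = 10 * log10(2.720374e+06) = 64.35 dBi

64.35 dBi


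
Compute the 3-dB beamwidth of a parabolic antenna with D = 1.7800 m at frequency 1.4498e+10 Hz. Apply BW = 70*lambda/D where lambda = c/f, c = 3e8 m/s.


lambda = c / f = 3.0000e+08 / 1.4498e+10 = 0.02069251 m
BW = 70 * 0.02069251 / 1.7800 = 0.8138 deg

0.8138 deg


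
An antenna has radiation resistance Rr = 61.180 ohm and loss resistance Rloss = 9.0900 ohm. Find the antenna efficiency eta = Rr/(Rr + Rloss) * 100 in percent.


eta = 61.180 / (61.180 + 9.0900) * 100 = 87.06%

87.06%


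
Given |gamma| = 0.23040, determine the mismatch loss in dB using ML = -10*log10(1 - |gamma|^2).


ML = -10 * log10(1 - 0.23040^2) = -10 * log10(0.94691584) = 0.2369 dB

0.2369 dB


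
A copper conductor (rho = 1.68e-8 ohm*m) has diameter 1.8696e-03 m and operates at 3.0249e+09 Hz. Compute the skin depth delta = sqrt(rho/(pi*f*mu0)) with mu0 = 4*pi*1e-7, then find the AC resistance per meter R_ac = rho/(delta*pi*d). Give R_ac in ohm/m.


delta = sqrt(1.68e-8 / (pi * 3.0249e+09 * 4*pi*1e-7)) = 1.186094e-06 m
R_ac = 1.68e-8 / (1.186094e-06 * pi * 1.8696e-03) = 2.412 ohm/m

2.412 ohm/m


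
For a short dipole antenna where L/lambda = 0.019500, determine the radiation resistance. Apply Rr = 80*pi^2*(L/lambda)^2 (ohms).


Rr = 80 * pi^2 * (0.019500)^2 = 80 * 9.869604 * 3.802500e-04 = 0.3002 ohm

0.3002 ohm


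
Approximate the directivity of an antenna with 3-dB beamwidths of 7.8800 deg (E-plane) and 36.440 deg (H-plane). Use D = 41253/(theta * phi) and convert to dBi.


D_linear = 41253 / (7.8800 * 36.440) = 143.6650
D_dBi = 10 * log10(143.6650) = 21.57 dBi

21.57 dBi


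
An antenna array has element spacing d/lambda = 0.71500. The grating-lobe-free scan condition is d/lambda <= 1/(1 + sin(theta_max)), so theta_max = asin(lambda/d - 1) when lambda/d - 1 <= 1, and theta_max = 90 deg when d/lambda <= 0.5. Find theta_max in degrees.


lambda/d - 1 = 1/0.71500 - 1 = 0.3986014
theta_max = asin(0.3986014) = 23.49 deg

23.49 deg


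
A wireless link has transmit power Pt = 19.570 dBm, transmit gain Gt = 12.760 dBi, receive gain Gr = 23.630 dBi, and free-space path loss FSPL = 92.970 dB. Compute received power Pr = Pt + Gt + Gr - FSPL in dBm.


Pr = 19.570 + 12.760 + 23.630 - 92.970 = -37.01 dBm

-37.01 dBm


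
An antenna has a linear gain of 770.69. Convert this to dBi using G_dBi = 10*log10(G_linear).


G_dBi = 10 * log10(770.69) = 28.87 dBi

28.87 dBi


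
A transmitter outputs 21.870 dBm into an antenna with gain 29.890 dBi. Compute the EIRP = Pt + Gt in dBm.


EIRP = Pt + Gt = 21.870 + 29.890 = 51.76 dBm

51.76 dBm


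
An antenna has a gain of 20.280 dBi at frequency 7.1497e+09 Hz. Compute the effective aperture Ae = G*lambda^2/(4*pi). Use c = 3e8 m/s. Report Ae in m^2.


lambda = c / f = 3.0000e+08 / 7.1497e+09 = 0.04195980 m
G_linear = 10^(20.280/10) = 106.6596
Ae = G_linear * lambda^2 / (4*pi) = 106.6596 * 0.04195980^2 / (4*pi) = 0.01494 m^2

0.01494 m^2


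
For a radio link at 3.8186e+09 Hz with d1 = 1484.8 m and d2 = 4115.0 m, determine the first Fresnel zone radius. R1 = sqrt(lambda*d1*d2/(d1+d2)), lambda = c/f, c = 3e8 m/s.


lambda = c / f = 3.0000e+08 / 3.8186e+09 = 0.07856282 m
R1 = sqrt(0.07856282 * 1484.8 * 4115.0 / (1484.8 + 4115.0)) = 9.259 m

9.259 m


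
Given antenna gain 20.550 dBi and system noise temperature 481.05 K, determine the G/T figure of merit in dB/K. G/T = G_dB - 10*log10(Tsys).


G/T = 20.550 - 10*log10(481.05) = 20.550 - 26.82190 = -6.272 dB/K

-6.272 dB/K


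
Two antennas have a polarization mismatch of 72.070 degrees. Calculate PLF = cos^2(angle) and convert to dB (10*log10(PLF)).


PLF_linear = cos^2(72.070 deg) = 0.09477460
PLF_dB = 10 * log10(0.09477460) = -10.23 dB

-10.23 dB


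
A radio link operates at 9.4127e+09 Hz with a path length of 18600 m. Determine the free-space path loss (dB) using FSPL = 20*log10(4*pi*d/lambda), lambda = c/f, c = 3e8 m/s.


lambda = c / f = 3.0000e+08 / 9.4127e+09 = 0.03187183 m
FSPL = 20 * log10(4*pi*18600/0.03187183) = 137.3 dB

137.3 dB


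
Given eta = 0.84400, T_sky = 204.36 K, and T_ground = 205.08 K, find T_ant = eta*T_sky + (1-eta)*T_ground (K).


T_ant = 0.84400 * 204.36 + (1 - 0.84400) * 205.08 = 204.5 K

204.5 K


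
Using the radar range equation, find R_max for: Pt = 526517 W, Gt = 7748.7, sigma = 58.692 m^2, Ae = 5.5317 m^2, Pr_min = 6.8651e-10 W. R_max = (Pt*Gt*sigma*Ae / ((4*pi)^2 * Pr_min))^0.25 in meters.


R^4 = 526517*7748.7*58.692*5.5317 / ((4*pi)^2 * 6.8651e-10) = 1.221834e+19
R_max = 1.221834e+19^0.25 = 59123 m

59123 m


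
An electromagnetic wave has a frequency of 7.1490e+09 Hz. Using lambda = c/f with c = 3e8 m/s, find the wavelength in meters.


lambda = c / f = 3.0000e+08 / 7.1490e+09 = 0.04196 m

0.04196 m


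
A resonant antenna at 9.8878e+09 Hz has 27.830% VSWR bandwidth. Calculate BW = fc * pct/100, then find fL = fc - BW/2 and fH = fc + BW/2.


BW = 9.8878e+09 * 27.830/100 = 2.751775e+09 Hz
fL = 9.8878e+09 - 2.751775e+09/2 = 8.512e+09 Hz
fH = 9.8878e+09 + 2.751775e+09/2 = 1.126e+10 Hz

BW=2.752e+09 Hz, fL=8.512e+09 Hz, fH=1.126e+10 Hz


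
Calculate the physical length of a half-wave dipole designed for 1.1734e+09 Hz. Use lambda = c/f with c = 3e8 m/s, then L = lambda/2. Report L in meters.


lambda = c / f = 3.0000e+08 / 1.1734e+09 = 0.2556673 m
L = lambda / 2 = 0.2556673 / 2 = 0.1278 m

0.1278 m


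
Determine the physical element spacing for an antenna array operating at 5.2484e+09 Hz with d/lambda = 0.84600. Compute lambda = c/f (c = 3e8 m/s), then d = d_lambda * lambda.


lambda = c / f = 3.0000e+08 / 5.2484e+09 = 0.05716028 m
d = 0.84600 * 0.05716028 = 0.04836 m

0.04836 m


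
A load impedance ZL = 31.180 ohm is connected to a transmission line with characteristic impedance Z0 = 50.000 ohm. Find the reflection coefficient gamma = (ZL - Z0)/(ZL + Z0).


gamma = (31.180 - 50.000) / (31.180 + 50.000) = -0.2318

-0.2318


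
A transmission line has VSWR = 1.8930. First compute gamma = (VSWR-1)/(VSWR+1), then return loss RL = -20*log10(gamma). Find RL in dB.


gamma = (1.8930 - 1) / (1.8930 + 1) = 0.3086761
RL = -20 * log10(0.3086761) = 10.21 dB

10.21 dB


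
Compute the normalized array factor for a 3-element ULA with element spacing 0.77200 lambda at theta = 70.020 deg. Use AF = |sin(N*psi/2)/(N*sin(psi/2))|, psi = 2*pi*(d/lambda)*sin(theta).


psi = 2*pi*0.77200*sin(70.020 deg) = 4.558670 rad
AF = |sin(3*4.558670/2) / (3*sin(4.558670/2))| = 0.2313

0.2313


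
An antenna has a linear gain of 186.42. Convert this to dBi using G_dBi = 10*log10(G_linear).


G_dBi = 10 * log10(186.42) = 22.70 dBi

22.70 dBi


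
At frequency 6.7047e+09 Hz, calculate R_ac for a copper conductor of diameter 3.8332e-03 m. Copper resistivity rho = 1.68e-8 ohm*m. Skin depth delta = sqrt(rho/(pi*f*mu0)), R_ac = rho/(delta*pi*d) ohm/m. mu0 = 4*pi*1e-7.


delta = sqrt(1.68e-8 / (pi * 6.7047e+09 * 4*pi*1e-7)) = 7.966822e-07 m
R_ac = 1.68e-8 / (7.966822e-07 * pi * 3.8332e-03) = 1.751 ohm/m

1.751 ohm/m


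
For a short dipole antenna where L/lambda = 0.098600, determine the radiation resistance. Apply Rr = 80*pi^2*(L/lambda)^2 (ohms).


Rr = 80 * pi^2 * (0.098600)^2 = 80 * 9.869604 * 9.721960e-03 = 7.676 ohm

7.676 ohm


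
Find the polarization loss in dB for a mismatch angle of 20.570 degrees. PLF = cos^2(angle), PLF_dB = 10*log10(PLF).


PLF_linear = cos^2(20.570 deg) = 0.8765521
PLF_dB = 10 * log10(0.8765521) = -0.5722 dB

-0.5722 dB


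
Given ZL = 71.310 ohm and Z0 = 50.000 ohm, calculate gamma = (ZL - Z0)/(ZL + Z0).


gamma = (71.310 - 50.000) / (71.310 + 50.000) = 0.1757

0.1757


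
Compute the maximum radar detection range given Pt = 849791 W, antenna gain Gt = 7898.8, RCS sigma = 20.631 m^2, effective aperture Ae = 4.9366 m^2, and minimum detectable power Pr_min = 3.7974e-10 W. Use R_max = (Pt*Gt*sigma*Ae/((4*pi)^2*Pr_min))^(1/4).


R^4 = 849791*7898.8*20.631*4.9366 / ((4*pi)^2 * 3.7974e-10) = 1.140028e+19
R_max = 1.140028e+19^0.25 = 58107 m

58107 m


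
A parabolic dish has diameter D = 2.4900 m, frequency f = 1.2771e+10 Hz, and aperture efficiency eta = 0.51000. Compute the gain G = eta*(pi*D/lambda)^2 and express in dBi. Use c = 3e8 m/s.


lambda = c / f = 3.0000e+08 / 1.2771e+10 = 0.02349072 m
G_linear = 0.51000 * (pi * 2.4900 / 0.02349072)^2 = 56555.64
G_dBi = 10 * log10(56555.64) = 47.52 dBi

47.52 dBi


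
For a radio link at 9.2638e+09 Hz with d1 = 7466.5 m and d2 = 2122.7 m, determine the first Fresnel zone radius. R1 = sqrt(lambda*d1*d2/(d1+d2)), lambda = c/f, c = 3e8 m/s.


lambda = c / f = 3.0000e+08 / 9.2638e+09 = 0.03238412 m
R1 = sqrt(0.03238412 * 7466.5 * 2122.7 / (7466.5 + 2122.7)) = 7.316 m

7.316 m


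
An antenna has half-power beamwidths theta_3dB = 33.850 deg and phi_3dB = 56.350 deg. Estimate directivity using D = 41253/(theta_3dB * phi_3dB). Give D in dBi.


D_linear = 41253 / (33.850 * 56.350) = 21.62733
D_dBi = 10 * log10(21.62733) = 13.35 dBi

13.35 dBi


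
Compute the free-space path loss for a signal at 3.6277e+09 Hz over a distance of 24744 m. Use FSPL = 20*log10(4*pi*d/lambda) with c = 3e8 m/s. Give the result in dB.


lambda = c / f = 3.0000e+08 / 3.6277e+09 = 0.08269703 m
FSPL = 20 * log10(4*pi*24744/0.08269703) = 131.5 dB

131.5 dB


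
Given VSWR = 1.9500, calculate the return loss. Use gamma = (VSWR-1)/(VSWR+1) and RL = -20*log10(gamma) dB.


gamma = (1.9500 - 1) / (1.9500 + 1) = 0.3220339
RL = -20 * log10(0.3220339) = 9.842 dB

9.842 dB


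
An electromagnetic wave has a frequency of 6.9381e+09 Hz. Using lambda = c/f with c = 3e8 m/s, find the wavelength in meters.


lambda = c / f = 3.0000e+08 / 6.9381e+09 = 0.04324 m

0.04324 m


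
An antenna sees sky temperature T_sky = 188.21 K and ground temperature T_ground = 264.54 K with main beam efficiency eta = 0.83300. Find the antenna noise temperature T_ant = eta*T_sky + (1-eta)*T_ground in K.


T_ant = 0.83300 * 188.21 + (1 - 0.83300) * 264.54 = 201.0 K

201.0 K


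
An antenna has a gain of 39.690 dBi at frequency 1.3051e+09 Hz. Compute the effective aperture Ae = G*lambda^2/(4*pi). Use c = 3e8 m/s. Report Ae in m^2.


lambda = c / f = 3.0000e+08 / 1.3051e+09 = 0.2298674 m
G_linear = 10^(39.690/10) = 9311.079
Ae = G_linear * lambda^2 / (4*pi) = 9311.079 * 0.2298674^2 / (4*pi) = 39.15 m^2

39.15 m^2


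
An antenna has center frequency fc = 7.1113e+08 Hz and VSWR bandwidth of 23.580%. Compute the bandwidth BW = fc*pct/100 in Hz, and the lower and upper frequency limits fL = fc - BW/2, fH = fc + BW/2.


BW = 7.1113e+08 * 23.580/100 = 1.676845e+08 Hz
fL = 7.1113e+08 - 1.676845e+08/2 = 6.273e+08 Hz
fH = 7.1113e+08 + 1.676845e+08/2 = 7.950e+08 Hz

BW=1.677e+08 Hz, fL=6.273e+08 Hz, fH=7.950e+08 Hz


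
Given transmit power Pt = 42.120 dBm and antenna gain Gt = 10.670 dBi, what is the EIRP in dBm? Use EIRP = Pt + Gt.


EIRP = Pt + Gt = 42.120 + 10.670 = 52.79 dBm

52.79 dBm


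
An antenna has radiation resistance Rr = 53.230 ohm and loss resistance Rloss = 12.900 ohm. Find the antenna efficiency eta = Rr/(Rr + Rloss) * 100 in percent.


eta = 53.230 / (53.230 + 12.900) * 100 = 80.49%

80.49%


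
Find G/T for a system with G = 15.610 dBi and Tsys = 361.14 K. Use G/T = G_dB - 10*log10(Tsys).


G/T = 15.610 - 10*log10(361.14) = 15.610 - 25.57676 = -9.967 dB/K

-9.967 dB/K


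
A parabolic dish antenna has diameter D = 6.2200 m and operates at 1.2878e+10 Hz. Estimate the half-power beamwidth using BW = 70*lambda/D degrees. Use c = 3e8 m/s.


lambda = c / f = 3.0000e+08 / 1.2878e+10 = 0.02329554 m
BW = 70 * 0.02329554 / 6.2200 = 0.2622 deg

0.2622 deg


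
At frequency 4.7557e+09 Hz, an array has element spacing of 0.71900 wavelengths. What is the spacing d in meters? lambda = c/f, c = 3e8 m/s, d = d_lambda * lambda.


lambda = c / f = 3.0000e+08 / 4.7557e+09 = 0.06308220 m
d = 0.71900 * 0.06308220 = 0.04536 m

0.04536 m


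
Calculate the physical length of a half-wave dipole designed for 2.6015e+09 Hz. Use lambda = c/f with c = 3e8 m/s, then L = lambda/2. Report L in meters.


lambda = c / f = 3.0000e+08 / 2.6015e+09 = 0.1153181 m
L = lambda / 2 = 0.1153181 / 2 = 0.05766 m

0.05766 m


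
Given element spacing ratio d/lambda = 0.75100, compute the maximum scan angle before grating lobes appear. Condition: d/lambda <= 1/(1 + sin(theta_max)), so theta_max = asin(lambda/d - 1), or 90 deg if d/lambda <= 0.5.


lambda/d - 1 = 1/0.75100 - 1 = 0.3315579
theta_max = asin(0.3315579) = 19.36 deg

19.36 deg


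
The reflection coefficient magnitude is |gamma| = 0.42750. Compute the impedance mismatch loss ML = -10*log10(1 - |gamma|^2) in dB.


ML = -10 * log10(1 - 0.42750^2) = -10 * log10(0.81724375) = 0.8765 dB

0.8765 dB


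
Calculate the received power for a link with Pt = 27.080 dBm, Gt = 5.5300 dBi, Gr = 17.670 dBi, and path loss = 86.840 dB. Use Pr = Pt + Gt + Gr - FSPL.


Pr = 27.080 + 5.5300 + 17.670 - 86.840 = -36.56 dBm

-36.56 dBm


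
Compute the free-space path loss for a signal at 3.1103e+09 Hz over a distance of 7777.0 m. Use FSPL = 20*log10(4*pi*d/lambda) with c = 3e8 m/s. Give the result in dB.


lambda = c / f = 3.0000e+08 / 3.1103e+09 = 0.09645372 m
FSPL = 20 * log10(4*pi*7777.0/0.09645372) = 120.1 dB

120.1 dB


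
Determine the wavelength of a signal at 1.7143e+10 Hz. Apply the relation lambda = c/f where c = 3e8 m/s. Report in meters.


lambda = c / f = 3.0000e+08 / 1.7143e+10 = 0.01750 m

0.01750 m
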